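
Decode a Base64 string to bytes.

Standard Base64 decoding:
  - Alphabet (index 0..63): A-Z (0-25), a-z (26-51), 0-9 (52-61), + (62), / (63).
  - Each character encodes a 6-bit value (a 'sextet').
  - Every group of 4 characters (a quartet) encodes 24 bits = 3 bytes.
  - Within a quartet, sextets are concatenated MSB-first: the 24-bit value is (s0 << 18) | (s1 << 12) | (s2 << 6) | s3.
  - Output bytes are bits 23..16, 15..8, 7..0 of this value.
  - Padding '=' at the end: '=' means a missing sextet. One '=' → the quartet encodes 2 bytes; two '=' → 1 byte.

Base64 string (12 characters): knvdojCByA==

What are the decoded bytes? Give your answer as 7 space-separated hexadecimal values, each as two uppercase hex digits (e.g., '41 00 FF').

After char 0 ('k'=36): chars_in_quartet=1 acc=0x24 bytes_emitted=0
After char 1 ('n'=39): chars_in_quartet=2 acc=0x927 bytes_emitted=0
After char 2 ('v'=47): chars_in_quartet=3 acc=0x249EF bytes_emitted=0
After char 3 ('d'=29): chars_in_quartet=4 acc=0x927BDD -> emit 92 7B DD, reset; bytes_emitted=3
After char 4 ('o'=40): chars_in_quartet=1 acc=0x28 bytes_emitted=3
After char 5 ('j'=35): chars_in_quartet=2 acc=0xA23 bytes_emitted=3
After char 6 ('C'=2): chars_in_quartet=3 acc=0x288C2 bytes_emitted=3
After char 7 ('B'=1): chars_in_quartet=4 acc=0xA23081 -> emit A2 30 81, reset; bytes_emitted=6
After char 8 ('y'=50): chars_in_quartet=1 acc=0x32 bytes_emitted=6
After char 9 ('A'=0): chars_in_quartet=2 acc=0xC80 bytes_emitted=6
Padding '==': partial quartet acc=0xC80 -> emit C8; bytes_emitted=7

Answer: 92 7B DD A2 30 81 C8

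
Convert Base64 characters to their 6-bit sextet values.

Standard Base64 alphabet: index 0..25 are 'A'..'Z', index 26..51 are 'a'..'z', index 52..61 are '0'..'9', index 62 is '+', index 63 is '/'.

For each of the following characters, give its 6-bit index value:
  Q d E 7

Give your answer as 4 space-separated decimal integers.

'Q': A..Z range, ord('Q') − ord('A') = 16
'd': a..z range, 26 + ord('d') − ord('a') = 29
'E': A..Z range, ord('E') − ord('A') = 4
'7': 0..9 range, 52 + ord('7') − ord('0') = 59

Answer: 16 29 4 59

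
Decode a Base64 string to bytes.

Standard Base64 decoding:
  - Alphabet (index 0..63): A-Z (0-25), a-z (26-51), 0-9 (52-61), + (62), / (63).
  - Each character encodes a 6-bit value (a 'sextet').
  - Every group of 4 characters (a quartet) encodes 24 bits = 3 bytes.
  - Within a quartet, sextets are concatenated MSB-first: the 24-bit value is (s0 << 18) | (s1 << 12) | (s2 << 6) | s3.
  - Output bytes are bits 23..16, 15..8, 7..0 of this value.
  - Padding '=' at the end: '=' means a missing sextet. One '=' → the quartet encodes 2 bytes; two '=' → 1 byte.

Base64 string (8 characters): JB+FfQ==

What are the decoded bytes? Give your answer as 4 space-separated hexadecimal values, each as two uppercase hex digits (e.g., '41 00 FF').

Answer: 24 1F 85 7D

Derivation:
After char 0 ('J'=9): chars_in_quartet=1 acc=0x9 bytes_emitted=0
After char 1 ('B'=1): chars_in_quartet=2 acc=0x241 bytes_emitted=0
After char 2 ('+'=62): chars_in_quartet=3 acc=0x907E bytes_emitted=0
After char 3 ('F'=5): chars_in_quartet=4 acc=0x241F85 -> emit 24 1F 85, reset; bytes_emitted=3
After char 4 ('f'=31): chars_in_quartet=1 acc=0x1F bytes_emitted=3
After char 5 ('Q'=16): chars_in_quartet=2 acc=0x7D0 bytes_emitted=3
Padding '==': partial quartet acc=0x7D0 -> emit 7D; bytes_emitted=4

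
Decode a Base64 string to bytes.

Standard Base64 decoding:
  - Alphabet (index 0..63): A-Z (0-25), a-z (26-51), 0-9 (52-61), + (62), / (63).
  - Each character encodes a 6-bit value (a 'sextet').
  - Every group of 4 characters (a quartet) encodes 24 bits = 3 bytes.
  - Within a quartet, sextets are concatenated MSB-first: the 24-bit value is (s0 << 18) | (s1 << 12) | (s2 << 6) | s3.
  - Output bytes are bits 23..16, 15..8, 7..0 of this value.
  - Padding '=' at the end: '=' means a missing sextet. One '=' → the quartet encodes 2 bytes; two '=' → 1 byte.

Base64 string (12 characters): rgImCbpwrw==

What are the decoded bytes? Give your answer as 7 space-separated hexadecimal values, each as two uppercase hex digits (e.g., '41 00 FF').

After char 0 ('r'=43): chars_in_quartet=1 acc=0x2B bytes_emitted=0
After char 1 ('g'=32): chars_in_quartet=2 acc=0xAE0 bytes_emitted=0
After char 2 ('I'=8): chars_in_quartet=3 acc=0x2B808 bytes_emitted=0
After char 3 ('m'=38): chars_in_quartet=4 acc=0xAE0226 -> emit AE 02 26, reset; bytes_emitted=3
After char 4 ('C'=2): chars_in_quartet=1 acc=0x2 bytes_emitted=3
After char 5 ('b'=27): chars_in_quartet=2 acc=0x9B bytes_emitted=3
After char 6 ('p'=41): chars_in_quartet=3 acc=0x26E9 bytes_emitted=3
After char 7 ('w'=48): chars_in_quartet=4 acc=0x9BA70 -> emit 09 BA 70, reset; bytes_emitted=6
After char 8 ('r'=43): chars_in_quartet=1 acc=0x2B bytes_emitted=6
After char 9 ('w'=48): chars_in_quartet=2 acc=0xAF0 bytes_emitted=6
Padding '==': partial quartet acc=0xAF0 -> emit AF; bytes_emitted=7

Answer: AE 02 26 09 BA 70 AF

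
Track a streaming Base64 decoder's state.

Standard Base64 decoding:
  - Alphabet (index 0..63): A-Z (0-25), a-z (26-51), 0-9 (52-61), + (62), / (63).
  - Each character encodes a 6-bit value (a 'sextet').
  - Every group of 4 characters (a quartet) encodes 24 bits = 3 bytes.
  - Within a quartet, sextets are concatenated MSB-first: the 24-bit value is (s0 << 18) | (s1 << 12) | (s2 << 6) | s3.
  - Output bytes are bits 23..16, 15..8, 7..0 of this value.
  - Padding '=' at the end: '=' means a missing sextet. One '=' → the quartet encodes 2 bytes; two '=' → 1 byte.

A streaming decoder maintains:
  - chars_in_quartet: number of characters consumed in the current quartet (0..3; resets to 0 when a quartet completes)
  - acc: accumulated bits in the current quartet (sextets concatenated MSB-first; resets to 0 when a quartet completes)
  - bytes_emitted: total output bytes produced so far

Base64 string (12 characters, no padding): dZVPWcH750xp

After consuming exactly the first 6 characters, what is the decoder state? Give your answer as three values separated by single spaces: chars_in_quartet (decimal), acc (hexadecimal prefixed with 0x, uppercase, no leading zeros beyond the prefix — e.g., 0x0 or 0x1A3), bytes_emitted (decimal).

Answer: 2 0x59C 3

Derivation:
After char 0 ('d'=29): chars_in_quartet=1 acc=0x1D bytes_emitted=0
After char 1 ('Z'=25): chars_in_quartet=2 acc=0x759 bytes_emitted=0
After char 2 ('V'=21): chars_in_quartet=3 acc=0x1D655 bytes_emitted=0
After char 3 ('P'=15): chars_in_quartet=4 acc=0x75954F -> emit 75 95 4F, reset; bytes_emitted=3
After char 4 ('W'=22): chars_in_quartet=1 acc=0x16 bytes_emitted=3
After char 5 ('c'=28): chars_in_quartet=2 acc=0x59C bytes_emitted=3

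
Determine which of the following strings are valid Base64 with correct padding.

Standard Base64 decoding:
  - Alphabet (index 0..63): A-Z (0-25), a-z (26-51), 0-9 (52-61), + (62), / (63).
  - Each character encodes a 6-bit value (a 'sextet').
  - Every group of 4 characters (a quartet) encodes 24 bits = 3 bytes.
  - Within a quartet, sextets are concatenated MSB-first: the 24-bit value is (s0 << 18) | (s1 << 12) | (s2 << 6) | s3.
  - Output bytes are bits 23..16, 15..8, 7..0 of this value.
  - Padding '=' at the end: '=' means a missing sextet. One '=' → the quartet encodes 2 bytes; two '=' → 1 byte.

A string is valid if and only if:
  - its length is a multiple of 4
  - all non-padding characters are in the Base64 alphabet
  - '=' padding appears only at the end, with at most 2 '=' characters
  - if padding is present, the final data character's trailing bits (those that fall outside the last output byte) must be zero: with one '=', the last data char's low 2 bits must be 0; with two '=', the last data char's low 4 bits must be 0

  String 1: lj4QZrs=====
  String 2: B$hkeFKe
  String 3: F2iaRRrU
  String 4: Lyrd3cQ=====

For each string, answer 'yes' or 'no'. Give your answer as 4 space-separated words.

Answer: no no yes no

Derivation:
String 1: 'lj4QZrs=====' → invalid (5 pad chars (max 2))
String 2: 'B$hkeFKe' → invalid (bad char(s): ['$'])
String 3: 'F2iaRRrU' → valid
String 4: 'Lyrd3cQ=====' → invalid (5 pad chars (max 2))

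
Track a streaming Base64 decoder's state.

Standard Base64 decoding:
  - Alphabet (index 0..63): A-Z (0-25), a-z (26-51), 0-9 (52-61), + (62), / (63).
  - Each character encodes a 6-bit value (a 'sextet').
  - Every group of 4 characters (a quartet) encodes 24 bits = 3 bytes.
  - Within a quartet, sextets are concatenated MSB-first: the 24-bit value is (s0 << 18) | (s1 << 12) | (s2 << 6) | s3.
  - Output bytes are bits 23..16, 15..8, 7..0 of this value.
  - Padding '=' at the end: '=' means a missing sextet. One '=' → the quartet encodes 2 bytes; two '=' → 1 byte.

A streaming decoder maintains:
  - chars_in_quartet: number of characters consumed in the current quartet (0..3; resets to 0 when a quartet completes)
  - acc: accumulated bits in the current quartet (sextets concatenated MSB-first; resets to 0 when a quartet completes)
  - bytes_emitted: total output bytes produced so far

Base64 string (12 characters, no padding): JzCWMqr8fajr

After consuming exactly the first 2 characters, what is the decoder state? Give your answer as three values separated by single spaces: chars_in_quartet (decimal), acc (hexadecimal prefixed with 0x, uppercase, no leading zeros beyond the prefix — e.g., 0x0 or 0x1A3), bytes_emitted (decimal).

Answer: 2 0x273 0

Derivation:
After char 0 ('J'=9): chars_in_quartet=1 acc=0x9 bytes_emitted=0
After char 1 ('z'=51): chars_in_quartet=2 acc=0x273 bytes_emitted=0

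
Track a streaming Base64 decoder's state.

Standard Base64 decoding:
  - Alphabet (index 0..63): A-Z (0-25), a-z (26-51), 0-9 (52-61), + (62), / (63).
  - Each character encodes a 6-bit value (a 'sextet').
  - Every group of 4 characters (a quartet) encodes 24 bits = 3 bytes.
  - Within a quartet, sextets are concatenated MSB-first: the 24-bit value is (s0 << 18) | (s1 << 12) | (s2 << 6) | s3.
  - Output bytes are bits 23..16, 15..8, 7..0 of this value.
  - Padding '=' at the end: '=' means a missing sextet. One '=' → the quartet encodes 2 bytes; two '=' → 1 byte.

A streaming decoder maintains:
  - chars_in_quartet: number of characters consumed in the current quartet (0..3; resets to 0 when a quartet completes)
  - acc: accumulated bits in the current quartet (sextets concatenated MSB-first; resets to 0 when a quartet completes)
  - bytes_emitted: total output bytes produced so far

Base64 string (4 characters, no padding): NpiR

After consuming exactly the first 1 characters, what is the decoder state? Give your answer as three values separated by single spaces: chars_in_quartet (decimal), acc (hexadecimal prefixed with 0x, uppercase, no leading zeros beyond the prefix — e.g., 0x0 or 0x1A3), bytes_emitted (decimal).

Answer: 1 0xD 0

Derivation:
After char 0 ('N'=13): chars_in_quartet=1 acc=0xD bytes_emitted=0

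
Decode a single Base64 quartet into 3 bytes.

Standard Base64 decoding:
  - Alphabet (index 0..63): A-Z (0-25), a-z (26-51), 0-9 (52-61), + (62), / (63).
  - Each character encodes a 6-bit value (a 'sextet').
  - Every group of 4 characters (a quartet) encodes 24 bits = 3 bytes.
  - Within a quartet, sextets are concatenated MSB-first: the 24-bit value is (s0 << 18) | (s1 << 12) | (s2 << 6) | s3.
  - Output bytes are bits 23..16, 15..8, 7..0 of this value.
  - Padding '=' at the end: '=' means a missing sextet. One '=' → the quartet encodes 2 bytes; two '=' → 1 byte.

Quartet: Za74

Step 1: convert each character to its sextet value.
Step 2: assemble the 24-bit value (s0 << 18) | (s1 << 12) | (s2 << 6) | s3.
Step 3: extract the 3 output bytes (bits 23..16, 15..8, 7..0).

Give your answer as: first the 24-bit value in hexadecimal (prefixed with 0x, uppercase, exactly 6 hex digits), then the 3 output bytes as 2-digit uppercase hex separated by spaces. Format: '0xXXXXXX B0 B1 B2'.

Sextets: Z=25, a=26, 7=59, 4=56
24-bit: (25<<18) | (26<<12) | (59<<6) | 56
      = 0x640000 | 0x01A000 | 0x000EC0 | 0x000038
      = 0x65AEF8
Bytes: (v>>16)&0xFF=65, (v>>8)&0xFF=AE, v&0xFF=F8

Answer: 0x65AEF8 65 AE F8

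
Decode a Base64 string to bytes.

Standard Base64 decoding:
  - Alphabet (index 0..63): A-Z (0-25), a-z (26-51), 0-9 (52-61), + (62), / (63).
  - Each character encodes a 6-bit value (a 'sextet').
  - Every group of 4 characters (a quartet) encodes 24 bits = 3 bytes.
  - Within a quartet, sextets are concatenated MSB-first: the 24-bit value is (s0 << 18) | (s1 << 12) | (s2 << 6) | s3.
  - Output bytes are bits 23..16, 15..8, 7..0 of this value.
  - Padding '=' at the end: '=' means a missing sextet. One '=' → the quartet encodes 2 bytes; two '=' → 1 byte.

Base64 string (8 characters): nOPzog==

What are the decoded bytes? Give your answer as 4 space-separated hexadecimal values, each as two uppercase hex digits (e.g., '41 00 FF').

Answer: 9C E3 F3 A2

Derivation:
After char 0 ('n'=39): chars_in_quartet=1 acc=0x27 bytes_emitted=0
After char 1 ('O'=14): chars_in_quartet=2 acc=0x9CE bytes_emitted=0
After char 2 ('P'=15): chars_in_quartet=3 acc=0x2738F bytes_emitted=0
After char 3 ('z'=51): chars_in_quartet=4 acc=0x9CE3F3 -> emit 9C E3 F3, reset; bytes_emitted=3
After char 4 ('o'=40): chars_in_quartet=1 acc=0x28 bytes_emitted=3
After char 5 ('g'=32): chars_in_quartet=2 acc=0xA20 bytes_emitted=3
Padding '==': partial quartet acc=0xA20 -> emit A2; bytes_emitted=4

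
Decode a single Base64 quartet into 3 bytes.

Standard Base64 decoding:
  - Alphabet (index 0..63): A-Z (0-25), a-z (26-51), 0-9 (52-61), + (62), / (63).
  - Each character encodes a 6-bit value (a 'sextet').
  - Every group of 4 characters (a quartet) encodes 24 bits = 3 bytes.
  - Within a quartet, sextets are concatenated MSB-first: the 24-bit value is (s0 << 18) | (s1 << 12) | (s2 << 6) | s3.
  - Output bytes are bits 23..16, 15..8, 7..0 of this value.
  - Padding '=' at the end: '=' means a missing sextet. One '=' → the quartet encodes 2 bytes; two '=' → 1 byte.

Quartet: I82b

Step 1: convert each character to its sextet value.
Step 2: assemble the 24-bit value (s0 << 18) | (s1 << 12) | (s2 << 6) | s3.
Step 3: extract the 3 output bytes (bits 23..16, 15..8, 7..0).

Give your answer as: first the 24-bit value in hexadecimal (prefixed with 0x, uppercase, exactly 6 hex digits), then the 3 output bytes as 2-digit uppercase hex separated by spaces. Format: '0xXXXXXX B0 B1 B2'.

Sextets: I=8, 8=60, 2=54, b=27
24-bit: (8<<18) | (60<<12) | (54<<6) | 27
      = 0x200000 | 0x03C000 | 0x000D80 | 0x00001B
      = 0x23CD9B
Bytes: (v>>16)&0xFF=23, (v>>8)&0xFF=CD, v&0xFF=9B

Answer: 0x23CD9B 23 CD 9B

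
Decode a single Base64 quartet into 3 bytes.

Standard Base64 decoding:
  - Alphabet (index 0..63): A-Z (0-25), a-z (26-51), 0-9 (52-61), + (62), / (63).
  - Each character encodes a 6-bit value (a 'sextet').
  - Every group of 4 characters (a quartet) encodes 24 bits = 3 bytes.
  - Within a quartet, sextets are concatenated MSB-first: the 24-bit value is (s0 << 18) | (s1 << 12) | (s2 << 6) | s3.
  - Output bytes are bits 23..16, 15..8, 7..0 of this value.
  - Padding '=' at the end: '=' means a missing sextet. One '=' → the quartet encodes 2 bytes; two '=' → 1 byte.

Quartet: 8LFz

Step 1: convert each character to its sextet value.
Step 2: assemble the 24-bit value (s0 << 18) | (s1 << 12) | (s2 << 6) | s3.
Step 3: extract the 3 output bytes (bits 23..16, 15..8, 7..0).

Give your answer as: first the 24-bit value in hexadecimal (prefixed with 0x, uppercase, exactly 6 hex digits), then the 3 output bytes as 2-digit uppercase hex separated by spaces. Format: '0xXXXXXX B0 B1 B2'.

Answer: 0xF0B173 F0 B1 73

Derivation:
Sextets: 8=60, L=11, F=5, z=51
24-bit: (60<<18) | (11<<12) | (5<<6) | 51
      = 0xF00000 | 0x00B000 | 0x000140 | 0x000033
      = 0xF0B173
Bytes: (v>>16)&0xFF=F0, (v>>8)&0xFF=B1, v&0xFF=73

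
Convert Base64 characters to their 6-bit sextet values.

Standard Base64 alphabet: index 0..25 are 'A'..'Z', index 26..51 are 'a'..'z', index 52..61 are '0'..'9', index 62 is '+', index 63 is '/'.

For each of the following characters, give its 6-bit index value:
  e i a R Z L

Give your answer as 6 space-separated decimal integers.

'e': a..z range, 26 + ord('e') − ord('a') = 30
'i': a..z range, 26 + ord('i') − ord('a') = 34
'a': a..z range, 26 + ord('a') − ord('a') = 26
'R': A..Z range, ord('R') − ord('A') = 17
'Z': A..Z range, ord('Z') − ord('A') = 25
'L': A..Z range, ord('L') − ord('A') = 11

Answer: 30 34 26 17 25 11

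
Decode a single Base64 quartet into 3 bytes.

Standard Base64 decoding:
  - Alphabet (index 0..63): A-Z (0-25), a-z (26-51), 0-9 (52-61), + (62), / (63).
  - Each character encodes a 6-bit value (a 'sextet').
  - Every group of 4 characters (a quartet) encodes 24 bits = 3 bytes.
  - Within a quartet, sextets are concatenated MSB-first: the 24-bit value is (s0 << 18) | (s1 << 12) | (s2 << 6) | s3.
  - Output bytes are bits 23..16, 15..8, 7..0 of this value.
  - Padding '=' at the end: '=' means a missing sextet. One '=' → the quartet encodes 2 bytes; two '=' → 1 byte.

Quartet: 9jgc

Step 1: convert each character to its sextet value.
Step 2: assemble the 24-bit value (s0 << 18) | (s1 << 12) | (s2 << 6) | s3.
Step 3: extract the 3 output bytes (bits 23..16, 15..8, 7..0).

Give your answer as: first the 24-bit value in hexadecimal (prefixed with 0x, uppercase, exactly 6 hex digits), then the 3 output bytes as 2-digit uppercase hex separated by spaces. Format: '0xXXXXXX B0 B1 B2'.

Sextets: 9=61, j=35, g=32, c=28
24-bit: (61<<18) | (35<<12) | (32<<6) | 28
      = 0xF40000 | 0x023000 | 0x000800 | 0x00001C
      = 0xF6381C
Bytes: (v>>16)&0xFF=F6, (v>>8)&0xFF=38, v&0xFF=1C

Answer: 0xF6381C F6 38 1C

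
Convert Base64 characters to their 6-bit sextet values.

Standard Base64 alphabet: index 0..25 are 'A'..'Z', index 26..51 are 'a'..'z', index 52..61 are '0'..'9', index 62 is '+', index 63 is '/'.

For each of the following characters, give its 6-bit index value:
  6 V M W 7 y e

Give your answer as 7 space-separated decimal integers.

'6': 0..9 range, 52 + ord('6') − ord('0') = 58
'V': A..Z range, ord('V') − ord('A') = 21
'M': A..Z range, ord('M') − ord('A') = 12
'W': A..Z range, ord('W') − ord('A') = 22
'7': 0..9 range, 52 + ord('7') − ord('0') = 59
'y': a..z range, 26 + ord('y') − ord('a') = 50
'e': a..z range, 26 + ord('e') − ord('a') = 30

Answer: 58 21 12 22 59 50 30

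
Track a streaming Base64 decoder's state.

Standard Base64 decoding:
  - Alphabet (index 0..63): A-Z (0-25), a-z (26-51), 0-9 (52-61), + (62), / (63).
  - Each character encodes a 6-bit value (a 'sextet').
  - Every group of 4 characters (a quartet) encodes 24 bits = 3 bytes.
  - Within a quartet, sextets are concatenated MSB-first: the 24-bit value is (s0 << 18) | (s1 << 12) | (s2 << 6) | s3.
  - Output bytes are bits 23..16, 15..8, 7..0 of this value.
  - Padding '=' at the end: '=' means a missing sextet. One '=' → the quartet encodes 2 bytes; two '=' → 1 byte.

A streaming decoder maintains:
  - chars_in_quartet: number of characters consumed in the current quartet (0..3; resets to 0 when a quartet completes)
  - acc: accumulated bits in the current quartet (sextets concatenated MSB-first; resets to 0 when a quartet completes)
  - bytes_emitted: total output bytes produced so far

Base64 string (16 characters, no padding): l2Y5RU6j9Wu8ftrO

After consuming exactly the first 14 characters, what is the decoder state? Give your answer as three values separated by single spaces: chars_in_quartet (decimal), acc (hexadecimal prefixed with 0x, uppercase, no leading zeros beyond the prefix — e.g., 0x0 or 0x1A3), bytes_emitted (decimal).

Answer: 2 0x7ED 9

Derivation:
After char 0 ('l'=37): chars_in_quartet=1 acc=0x25 bytes_emitted=0
After char 1 ('2'=54): chars_in_quartet=2 acc=0x976 bytes_emitted=0
After char 2 ('Y'=24): chars_in_quartet=3 acc=0x25D98 bytes_emitted=0
After char 3 ('5'=57): chars_in_quartet=4 acc=0x976639 -> emit 97 66 39, reset; bytes_emitted=3
After char 4 ('R'=17): chars_in_quartet=1 acc=0x11 bytes_emitted=3
After char 5 ('U'=20): chars_in_quartet=2 acc=0x454 bytes_emitted=3
After char 6 ('6'=58): chars_in_quartet=3 acc=0x1153A bytes_emitted=3
After char 7 ('j'=35): chars_in_quartet=4 acc=0x454EA3 -> emit 45 4E A3, reset; bytes_emitted=6
After char 8 ('9'=61): chars_in_quartet=1 acc=0x3D bytes_emitted=6
After char 9 ('W'=22): chars_in_quartet=2 acc=0xF56 bytes_emitted=6
After char 10 ('u'=46): chars_in_quartet=3 acc=0x3D5AE bytes_emitted=6
After char 11 ('8'=60): chars_in_quartet=4 acc=0xF56BBC -> emit F5 6B BC, reset; bytes_emitted=9
After char 12 ('f'=31): chars_in_quartet=1 acc=0x1F bytes_emitted=9
After char 13 ('t'=45): chars_in_quartet=2 acc=0x7ED bytes_emitted=9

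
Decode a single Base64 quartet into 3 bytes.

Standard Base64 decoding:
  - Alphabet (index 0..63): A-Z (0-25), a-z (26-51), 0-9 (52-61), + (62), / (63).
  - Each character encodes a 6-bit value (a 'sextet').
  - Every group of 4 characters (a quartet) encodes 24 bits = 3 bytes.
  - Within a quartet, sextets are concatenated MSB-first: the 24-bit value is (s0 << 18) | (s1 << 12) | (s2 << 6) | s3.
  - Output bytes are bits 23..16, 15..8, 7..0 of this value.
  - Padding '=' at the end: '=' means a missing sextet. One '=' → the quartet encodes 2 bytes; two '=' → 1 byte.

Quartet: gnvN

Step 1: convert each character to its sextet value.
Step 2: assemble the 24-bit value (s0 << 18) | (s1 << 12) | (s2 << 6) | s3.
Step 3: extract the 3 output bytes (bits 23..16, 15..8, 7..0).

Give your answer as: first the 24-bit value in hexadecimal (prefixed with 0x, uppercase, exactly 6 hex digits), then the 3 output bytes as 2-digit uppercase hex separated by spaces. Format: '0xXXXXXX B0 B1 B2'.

Answer: 0x827BCD 82 7B CD

Derivation:
Sextets: g=32, n=39, v=47, N=13
24-bit: (32<<18) | (39<<12) | (47<<6) | 13
      = 0x800000 | 0x027000 | 0x000BC0 | 0x00000D
      = 0x827BCD
Bytes: (v>>16)&0xFF=82, (v>>8)&0xFF=7B, v&0xFF=CD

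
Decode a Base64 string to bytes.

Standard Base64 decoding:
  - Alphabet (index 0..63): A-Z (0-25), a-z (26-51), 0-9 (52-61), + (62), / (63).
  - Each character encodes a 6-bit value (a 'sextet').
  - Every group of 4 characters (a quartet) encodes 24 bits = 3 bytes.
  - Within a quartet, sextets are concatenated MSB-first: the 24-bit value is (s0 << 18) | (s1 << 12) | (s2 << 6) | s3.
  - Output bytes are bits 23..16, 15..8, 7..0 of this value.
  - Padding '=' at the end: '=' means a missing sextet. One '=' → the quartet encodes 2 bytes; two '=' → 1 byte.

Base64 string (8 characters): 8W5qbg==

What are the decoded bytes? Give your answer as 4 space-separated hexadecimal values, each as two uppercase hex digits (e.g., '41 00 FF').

Answer: F1 6E 6A 6E

Derivation:
After char 0 ('8'=60): chars_in_quartet=1 acc=0x3C bytes_emitted=0
After char 1 ('W'=22): chars_in_quartet=2 acc=0xF16 bytes_emitted=0
After char 2 ('5'=57): chars_in_quartet=3 acc=0x3C5B9 bytes_emitted=0
After char 3 ('q'=42): chars_in_quartet=4 acc=0xF16E6A -> emit F1 6E 6A, reset; bytes_emitted=3
After char 4 ('b'=27): chars_in_quartet=1 acc=0x1B bytes_emitted=3
After char 5 ('g'=32): chars_in_quartet=2 acc=0x6E0 bytes_emitted=3
Padding '==': partial quartet acc=0x6E0 -> emit 6E; bytes_emitted=4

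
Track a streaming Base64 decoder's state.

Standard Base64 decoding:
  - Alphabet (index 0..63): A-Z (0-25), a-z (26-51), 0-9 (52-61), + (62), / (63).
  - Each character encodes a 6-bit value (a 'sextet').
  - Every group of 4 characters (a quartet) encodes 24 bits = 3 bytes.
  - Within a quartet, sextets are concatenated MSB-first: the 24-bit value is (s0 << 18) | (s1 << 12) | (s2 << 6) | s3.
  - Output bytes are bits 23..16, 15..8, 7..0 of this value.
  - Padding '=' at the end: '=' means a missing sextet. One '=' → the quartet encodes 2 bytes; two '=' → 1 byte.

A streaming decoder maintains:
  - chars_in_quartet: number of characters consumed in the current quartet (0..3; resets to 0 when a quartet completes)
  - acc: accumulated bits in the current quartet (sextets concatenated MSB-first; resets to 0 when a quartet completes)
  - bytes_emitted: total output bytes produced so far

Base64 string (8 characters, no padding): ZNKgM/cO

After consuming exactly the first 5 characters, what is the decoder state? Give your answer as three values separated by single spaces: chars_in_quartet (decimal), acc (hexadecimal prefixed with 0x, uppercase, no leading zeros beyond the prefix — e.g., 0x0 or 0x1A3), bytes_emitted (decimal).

Answer: 1 0xC 3

Derivation:
After char 0 ('Z'=25): chars_in_quartet=1 acc=0x19 bytes_emitted=0
After char 1 ('N'=13): chars_in_quartet=2 acc=0x64D bytes_emitted=0
After char 2 ('K'=10): chars_in_quartet=3 acc=0x1934A bytes_emitted=0
After char 3 ('g'=32): chars_in_quartet=4 acc=0x64D2A0 -> emit 64 D2 A0, reset; bytes_emitted=3
After char 4 ('M'=12): chars_in_quartet=1 acc=0xC bytes_emitted=3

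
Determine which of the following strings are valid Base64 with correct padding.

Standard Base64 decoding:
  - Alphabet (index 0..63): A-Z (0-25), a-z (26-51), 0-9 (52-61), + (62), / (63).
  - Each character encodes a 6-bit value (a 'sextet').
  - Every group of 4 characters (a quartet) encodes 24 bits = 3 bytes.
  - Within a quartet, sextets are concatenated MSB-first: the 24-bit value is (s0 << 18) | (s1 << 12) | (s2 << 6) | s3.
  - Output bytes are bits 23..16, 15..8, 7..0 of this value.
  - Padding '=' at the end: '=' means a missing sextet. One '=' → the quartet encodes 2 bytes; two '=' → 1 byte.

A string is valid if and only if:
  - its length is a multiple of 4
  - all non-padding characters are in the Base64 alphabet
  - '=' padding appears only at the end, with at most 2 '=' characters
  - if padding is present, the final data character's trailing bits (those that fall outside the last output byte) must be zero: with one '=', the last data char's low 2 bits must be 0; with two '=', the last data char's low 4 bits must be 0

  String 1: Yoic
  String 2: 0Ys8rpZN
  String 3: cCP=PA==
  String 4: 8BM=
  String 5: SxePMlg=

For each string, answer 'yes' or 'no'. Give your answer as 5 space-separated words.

String 1: 'Yoic' → valid
String 2: '0Ys8rpZN' → valid
String 3: 'cCP=PA==' → invalid (bad char(s): ['=']; '=' in middle)
String 4: '8BM=' → valid
String 5: 'SxePMlg=' → valid

Answer: yes yes no yes yes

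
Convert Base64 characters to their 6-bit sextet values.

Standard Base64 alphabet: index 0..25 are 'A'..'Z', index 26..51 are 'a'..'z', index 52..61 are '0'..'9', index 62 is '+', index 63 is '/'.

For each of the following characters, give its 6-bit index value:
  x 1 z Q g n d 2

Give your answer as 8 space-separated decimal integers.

'x': a..z range, 26 + ord('x') − ord('a') = 49
'1': 0..9 range, 52 + ord('1') − ord('0') = 53
'z': a..z range, 26 + ord('z') − ord('a') = 51
'Q': A..Z range, ord('Q') − ord('A') = 16
'g': a..z range, 26 + ord('g') − ord('a') = 32
'n': a..z range, 26 + ord('n') − ord('a') = 39
'd': a..z range, 26 + ord('d') − ord('a') = 29
'2': 0..9 range, 52 + ord('2') − ord('0') = 54

Answer: 49 53 51 16 32 39 29 54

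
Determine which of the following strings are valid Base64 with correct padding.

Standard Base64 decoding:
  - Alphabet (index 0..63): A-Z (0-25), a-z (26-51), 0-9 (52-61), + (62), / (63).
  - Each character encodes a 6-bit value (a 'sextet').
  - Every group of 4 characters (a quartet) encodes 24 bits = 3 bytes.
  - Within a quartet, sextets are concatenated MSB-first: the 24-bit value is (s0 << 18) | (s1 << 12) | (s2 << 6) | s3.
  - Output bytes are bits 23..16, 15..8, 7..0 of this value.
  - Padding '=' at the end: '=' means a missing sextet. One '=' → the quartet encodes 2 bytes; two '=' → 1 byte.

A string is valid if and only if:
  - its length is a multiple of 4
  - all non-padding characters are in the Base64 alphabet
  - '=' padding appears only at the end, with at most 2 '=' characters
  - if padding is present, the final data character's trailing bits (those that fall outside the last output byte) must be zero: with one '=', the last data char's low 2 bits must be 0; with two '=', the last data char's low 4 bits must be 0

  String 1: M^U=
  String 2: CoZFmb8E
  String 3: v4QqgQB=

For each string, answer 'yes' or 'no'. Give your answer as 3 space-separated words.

String 1: 'M^U=' → invalid (bad char(s): ['^'])
String 2: 'CoZFmb8E' → valid
String 3: 'v4QqgQB=' → invalid (bad trailing bits)

Answer: no yes no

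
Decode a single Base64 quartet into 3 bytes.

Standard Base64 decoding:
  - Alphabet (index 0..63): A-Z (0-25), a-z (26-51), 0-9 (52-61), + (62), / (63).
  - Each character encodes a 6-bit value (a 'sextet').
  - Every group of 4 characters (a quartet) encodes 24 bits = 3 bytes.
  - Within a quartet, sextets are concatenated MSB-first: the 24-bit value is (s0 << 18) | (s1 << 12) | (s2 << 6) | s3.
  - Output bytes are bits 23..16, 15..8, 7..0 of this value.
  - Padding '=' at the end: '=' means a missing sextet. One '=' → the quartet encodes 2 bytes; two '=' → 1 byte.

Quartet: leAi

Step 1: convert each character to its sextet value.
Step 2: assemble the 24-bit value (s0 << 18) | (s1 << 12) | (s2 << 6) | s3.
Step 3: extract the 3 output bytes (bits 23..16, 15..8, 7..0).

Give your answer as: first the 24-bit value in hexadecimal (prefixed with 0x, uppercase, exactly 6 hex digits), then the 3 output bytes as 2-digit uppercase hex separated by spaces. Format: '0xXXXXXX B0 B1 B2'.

Sextets: l=37, e=30, A=0, i=34
24-bit: (37<<18) | (30<<12) | (0<<6) | 34
      = 0x940000 | 0x01E000 | 0x000000 | 0x000022
      = 0x95E022
Bytes: (v>>16)&0xFF=95, (v>>8)&0xFF=E0, v&0xFF=22

Answer: 0x95E022 95 E0 22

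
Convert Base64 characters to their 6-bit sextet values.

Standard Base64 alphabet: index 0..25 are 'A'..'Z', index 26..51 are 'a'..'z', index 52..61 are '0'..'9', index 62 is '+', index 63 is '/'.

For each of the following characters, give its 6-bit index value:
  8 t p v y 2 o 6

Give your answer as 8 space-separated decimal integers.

Answer: 60 45 41 47 50 54 40 58

Derivation:
'8': 0..9 range, 52 + ord('8') − ord('0') = 60
't': a..z range, 26 + ord('t') − ord('a') = 45
'p': a..z range, 26 + ord('p') − ord('a') = 41
'v': a..z range, 26 + ord('v') − ord('a') = 47
'y': a..z range, 26 + ord('y') − ord('a') = 50
'2': 0..9 range, 52 + ord('2') − ord('0') = 54
'o': a..z range, 26 + ord('o') − ord('a') = 40
'6': 0..9 range, 52 + ord('6') − ord('0') = 58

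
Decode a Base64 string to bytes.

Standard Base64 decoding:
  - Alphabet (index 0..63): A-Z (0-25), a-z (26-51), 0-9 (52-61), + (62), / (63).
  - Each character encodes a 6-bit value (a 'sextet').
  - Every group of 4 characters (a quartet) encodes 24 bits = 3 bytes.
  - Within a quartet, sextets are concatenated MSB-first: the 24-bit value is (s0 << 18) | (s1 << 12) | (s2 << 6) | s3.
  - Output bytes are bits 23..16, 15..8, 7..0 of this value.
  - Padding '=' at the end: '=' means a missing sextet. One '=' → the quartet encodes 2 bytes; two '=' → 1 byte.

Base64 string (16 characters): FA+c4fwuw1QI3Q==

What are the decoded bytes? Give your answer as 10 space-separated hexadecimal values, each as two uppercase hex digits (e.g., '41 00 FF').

Answer: 14 0F 9C E1 FC 2E C3 54 08 DD

Derivation:
After char 0 ('F'=5): chars_in_quartet=1 acc=0x5 bytes_emitted=0
After char 1 ('A'=0): chars_in_quartet=2 acc=0x140 bytes_emitted=0
After char 2 ('+'=62): chars_in_quartet=3 acc=0x503E bytes_emitted=0
After char 3 ('c'=28): chars_in_quartet=4 acc=0x140F9C -> emit 14 0F 9C, reset; bytes_emitted=3
After char 4 ('4'=56): chars_in_quartet=1 acc=0x38 bytes_emitted=3
After char 5 ('f'=31): chars_in_quartet=2 acc=0xE1F bytes_emitted=3
After char 6 ('w'=48): chars_in_quartet=3 acc=0x387F0 bytes_emitted=3
After char 7 ('u'=46): chars_in_quartet=4 acc=0xE1FC2E -> emit E1 FC 2E, reset; bytes_emitted=6
After char 8 ('w'=48): chars_in_quartet=1 acc=0x30 bytes_emitted=6
After char 9 ('1'=53): chars_in_quartet=2 acc=0xC35 bytes_emitted=6
After char 10 ('Q'=16): chars_in_quartet=3 acc=0x30D50 bytes_emitted=6
After char 11 ('I'=8): chars_in_quartet=4 acc=0xC35408 -> emit C3 54 08, reset; bytes_emitted=9
After char 12 ('3'=55): chars_in_quartet=1 acc=0x37 bytes_emitted=9
After char 13 ('Q'=16): chars_in_quartet=2 acc=0xDD0 bytes_emitted=9
Padding '==': partial quartet acc=0xDD0 -> emit DD; bytes_emitted=10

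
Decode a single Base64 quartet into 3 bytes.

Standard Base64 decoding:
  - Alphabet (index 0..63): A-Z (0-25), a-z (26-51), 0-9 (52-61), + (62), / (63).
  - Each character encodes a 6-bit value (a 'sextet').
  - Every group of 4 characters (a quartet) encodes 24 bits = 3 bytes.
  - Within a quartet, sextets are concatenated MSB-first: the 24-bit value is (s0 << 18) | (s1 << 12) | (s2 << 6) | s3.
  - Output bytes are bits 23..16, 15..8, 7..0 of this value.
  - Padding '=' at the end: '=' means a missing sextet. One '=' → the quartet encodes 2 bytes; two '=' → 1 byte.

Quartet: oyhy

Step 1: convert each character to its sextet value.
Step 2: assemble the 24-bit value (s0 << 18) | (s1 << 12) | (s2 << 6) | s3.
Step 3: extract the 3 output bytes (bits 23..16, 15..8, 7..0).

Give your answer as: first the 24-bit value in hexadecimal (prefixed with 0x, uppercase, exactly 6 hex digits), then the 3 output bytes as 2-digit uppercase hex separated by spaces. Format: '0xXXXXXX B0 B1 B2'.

Answer: 0xA32872 A3 28 72

Derivation:
Sextets: o=40, y=50, h=33, y=50
24-bit: (40<<18) | (50<<12) | (33<<6) | 50
      = 0xA00000 | 0x032000 | 0x000840 | 0x000032
      = 0xA32872
Bytes: (v>>16)&0xFF=A3, (v>>8)&0xFF=28, v&0xFF=72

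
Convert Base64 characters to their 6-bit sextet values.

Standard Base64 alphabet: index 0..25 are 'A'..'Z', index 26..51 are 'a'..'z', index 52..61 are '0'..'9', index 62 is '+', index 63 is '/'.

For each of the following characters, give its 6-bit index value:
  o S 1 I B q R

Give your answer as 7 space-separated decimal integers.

'o': a..z range, 26 + ord('o') − ord('a') = 40
'S': A..Z range, ord('S') − ord('A') = 18
'1': 0..9 range, 52 + ord('1') − ord('0') = 53
'I': A..Z range, ord('I') − ord('A') = 8
'B': A..Z range, ord('B') − ord('A') = 1
'q': a..z range, 26 + ord('q') − ord('a') = 42
'R': A..Z range, ord('R') − ord('A') = 17

Answer: 40 18 53 8 1 42 17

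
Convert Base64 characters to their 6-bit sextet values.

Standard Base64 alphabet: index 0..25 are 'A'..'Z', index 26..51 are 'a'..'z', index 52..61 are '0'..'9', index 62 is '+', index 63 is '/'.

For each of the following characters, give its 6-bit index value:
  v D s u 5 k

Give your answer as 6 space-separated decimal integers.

Answer: 47 3 44 46 57 36

Derivation:
'v': a..z range, 26 + ord('v') − ord('a') = 47
'D': A..Z range, ord('D') − ord('A') = 3
's': a..z range, 26 + ord('s') − ord('a') = 44
'u': a..z range, 26 + ord('u') − ord('a') = 46
'5': 0..9 range, 52 + ord('5') − ord('0') = 57
'k': a..z range, 26 + ord('k') − ord('a') = 36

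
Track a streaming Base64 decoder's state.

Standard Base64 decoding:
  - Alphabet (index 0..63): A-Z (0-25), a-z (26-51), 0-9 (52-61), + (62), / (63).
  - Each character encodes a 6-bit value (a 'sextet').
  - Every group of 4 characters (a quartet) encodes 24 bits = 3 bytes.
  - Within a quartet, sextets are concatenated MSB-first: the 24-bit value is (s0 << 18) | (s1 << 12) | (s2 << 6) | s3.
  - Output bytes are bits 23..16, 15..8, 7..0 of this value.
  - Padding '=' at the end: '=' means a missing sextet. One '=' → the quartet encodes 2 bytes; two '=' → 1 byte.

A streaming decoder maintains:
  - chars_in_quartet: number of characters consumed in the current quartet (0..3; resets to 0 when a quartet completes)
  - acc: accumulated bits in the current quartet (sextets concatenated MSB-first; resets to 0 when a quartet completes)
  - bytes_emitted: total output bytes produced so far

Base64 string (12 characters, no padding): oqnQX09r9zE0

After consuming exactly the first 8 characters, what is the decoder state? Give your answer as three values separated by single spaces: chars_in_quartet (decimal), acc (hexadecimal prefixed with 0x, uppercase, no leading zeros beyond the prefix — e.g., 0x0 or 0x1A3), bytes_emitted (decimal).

Answer: 0 0x0 6

Derivation:
After char 0 ('o'=40): chars_in_quartet=1 acc=0x28 bytes_emitted=0
After char 1 ('q'=42): chars_in_quartet=2 acc=0xA2A bytes_emitted=0
After char 2 ('n'=39): chars_in_quartet=3 acc=0x28AA7 bytes_emitted=0
After char 3 ('Q'=16): chars_in_quartet=4 acc=0xA2A9D0 -> emit A2 A9 D0, reset; bytes_emitted=3
After char 4 ('X'=23): chars_in_quartet=1 acc=0x17 bytes_emitted=3
After char 5 ('0'=52): chars_in_quartet=2 acc=0x5F4 bytes_emitted=3
After char 6 ('9'=61): chars_in_quartet=3 acc=0x17D3D bytes_emitted=3
After char 7 ('r'=43): chars_in_quartet=4 acc=0x5F4F6B -> emit 5F 4F 6B, reset; bytes_emitted=6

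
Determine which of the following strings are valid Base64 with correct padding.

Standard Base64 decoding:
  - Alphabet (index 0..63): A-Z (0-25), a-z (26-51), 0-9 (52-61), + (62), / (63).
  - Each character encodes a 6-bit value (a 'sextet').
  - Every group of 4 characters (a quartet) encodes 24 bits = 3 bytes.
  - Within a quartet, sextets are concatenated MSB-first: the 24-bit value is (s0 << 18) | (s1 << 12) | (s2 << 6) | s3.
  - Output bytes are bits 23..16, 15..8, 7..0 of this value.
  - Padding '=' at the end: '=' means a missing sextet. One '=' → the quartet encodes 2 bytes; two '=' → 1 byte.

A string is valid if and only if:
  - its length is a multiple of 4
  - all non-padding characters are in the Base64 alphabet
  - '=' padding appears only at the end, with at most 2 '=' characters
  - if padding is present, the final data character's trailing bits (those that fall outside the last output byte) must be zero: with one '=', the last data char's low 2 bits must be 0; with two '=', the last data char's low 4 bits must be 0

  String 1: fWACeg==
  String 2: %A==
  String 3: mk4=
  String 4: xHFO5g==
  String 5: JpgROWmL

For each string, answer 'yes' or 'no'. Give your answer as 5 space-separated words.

Answer: yes no yes yes yes

Derivation:
String 1: 'fWACeg==' → valid
String 2: '%A==' → invalid (bad char(s): ['%'])
String 3: 'mk4=' → valid
String 4: 'xHFO5g==' → valid
String 5: 'JpgROWmL' → valid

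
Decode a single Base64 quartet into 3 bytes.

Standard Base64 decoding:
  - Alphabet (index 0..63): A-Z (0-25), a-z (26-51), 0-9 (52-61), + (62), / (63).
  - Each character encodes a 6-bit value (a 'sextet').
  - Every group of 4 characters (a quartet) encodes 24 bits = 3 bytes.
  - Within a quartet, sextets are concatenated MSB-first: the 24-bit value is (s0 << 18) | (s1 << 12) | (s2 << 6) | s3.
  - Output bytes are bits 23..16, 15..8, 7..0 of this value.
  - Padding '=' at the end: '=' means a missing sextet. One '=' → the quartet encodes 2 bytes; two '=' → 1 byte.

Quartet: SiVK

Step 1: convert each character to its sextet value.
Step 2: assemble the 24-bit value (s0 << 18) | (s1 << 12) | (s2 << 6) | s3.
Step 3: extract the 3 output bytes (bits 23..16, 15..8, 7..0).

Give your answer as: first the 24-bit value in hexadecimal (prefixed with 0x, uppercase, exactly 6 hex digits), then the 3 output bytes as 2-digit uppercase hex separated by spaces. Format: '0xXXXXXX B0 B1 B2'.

Answer: 0x4A254A 4A 25 4A

Derivation:
Sextets: S=18, i=34, V=21, K=10
24-bit: (18<<18) | (34<<12) | (21<<6) | 10
      = 0x480000 | 0x022000 | 0x000540 | 0x00000A
      = 0x4A254A
Bytes: (v>>16)&0xFF=4A, (v>>8)&0xFF=25, v&0xFF=4A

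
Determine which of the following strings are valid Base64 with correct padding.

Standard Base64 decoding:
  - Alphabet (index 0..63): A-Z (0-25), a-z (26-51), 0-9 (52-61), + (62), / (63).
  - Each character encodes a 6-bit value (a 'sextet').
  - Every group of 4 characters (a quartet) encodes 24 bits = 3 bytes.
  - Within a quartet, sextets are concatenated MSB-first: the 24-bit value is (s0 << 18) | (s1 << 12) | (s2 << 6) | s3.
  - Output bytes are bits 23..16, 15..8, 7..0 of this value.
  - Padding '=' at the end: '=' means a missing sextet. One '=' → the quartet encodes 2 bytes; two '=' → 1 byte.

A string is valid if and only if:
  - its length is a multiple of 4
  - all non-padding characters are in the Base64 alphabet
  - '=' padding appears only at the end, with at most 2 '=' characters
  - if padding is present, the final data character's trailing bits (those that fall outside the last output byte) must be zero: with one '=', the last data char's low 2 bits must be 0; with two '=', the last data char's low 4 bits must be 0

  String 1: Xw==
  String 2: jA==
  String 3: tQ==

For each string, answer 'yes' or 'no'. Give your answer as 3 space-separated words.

String 1: 'Xw==' → valid
String 2: 'jA==' → valid
String 3: 'tQ==' → valid

Answer: yes yes yes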